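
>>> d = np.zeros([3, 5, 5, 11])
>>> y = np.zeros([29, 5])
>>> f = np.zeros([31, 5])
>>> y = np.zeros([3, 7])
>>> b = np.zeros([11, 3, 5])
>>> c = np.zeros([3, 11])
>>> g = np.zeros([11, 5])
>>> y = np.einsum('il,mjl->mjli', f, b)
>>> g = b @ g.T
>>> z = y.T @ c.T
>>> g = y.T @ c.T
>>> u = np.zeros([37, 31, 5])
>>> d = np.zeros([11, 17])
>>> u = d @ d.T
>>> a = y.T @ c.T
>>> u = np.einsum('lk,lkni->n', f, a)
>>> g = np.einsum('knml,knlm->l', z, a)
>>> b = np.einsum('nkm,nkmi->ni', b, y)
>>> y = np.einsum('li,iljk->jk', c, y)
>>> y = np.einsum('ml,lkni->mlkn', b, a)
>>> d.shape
(11, 17)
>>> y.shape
(11, 31, 5, 3)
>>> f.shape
(31, 5)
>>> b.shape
(11, 31)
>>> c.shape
(3, 11)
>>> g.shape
(3,)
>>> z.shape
(31, 5, 3, 3)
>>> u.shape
(3,)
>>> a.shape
(31, 5, 3, 3)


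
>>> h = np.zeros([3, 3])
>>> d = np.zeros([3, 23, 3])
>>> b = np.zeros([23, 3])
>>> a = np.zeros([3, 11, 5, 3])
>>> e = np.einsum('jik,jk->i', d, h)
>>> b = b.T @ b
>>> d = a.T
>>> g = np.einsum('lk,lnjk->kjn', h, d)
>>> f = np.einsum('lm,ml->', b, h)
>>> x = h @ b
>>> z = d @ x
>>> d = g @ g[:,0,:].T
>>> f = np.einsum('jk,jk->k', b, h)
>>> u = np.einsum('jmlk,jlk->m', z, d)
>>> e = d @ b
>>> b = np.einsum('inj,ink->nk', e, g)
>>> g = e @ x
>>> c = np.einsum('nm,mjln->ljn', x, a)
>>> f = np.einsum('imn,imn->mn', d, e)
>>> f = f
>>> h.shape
(3, 3)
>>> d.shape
(3, 11, 3)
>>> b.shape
(11, 5)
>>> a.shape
(3, 11, 5, 3)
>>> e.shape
(3, 11, 3)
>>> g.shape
(3, 11, 3)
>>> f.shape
(11, 3)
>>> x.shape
(3, 3)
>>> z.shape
(3, 5, 11, 3)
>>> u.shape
(5,)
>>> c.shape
(5, 11, 3)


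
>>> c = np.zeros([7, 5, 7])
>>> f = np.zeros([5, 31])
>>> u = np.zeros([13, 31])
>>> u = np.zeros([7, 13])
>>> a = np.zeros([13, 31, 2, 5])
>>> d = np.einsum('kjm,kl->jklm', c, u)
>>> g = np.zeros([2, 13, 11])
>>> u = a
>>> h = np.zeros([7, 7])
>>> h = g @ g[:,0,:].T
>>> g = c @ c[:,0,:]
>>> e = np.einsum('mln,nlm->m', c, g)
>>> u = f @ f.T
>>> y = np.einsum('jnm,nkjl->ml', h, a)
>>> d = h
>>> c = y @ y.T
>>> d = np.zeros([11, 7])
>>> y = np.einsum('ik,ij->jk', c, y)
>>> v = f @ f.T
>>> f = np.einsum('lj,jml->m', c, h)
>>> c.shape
(2, 2)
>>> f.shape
(13,)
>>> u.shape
(5, 5)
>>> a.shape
(13, 31, 2, 5)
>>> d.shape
(11, 7)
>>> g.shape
(7, 5, 7)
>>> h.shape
(2, 13, 2)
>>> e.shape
(7,)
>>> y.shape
(5, 2)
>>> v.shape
(5, 5)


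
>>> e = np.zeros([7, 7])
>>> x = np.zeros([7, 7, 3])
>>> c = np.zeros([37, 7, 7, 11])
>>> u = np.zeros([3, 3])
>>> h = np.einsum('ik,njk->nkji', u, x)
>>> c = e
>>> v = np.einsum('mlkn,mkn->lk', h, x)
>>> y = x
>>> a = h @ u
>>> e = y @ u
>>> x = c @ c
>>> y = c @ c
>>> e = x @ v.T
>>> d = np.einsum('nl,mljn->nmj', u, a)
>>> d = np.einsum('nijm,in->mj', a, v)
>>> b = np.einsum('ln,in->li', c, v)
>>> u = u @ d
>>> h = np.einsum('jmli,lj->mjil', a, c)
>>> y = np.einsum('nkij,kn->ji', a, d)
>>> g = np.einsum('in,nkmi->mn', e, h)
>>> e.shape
(7, 3)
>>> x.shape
(7, 7)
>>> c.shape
(7, 7)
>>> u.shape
(3, 7)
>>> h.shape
(3, 7, 3, 7)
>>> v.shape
(3, 7)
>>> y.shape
(3, 7)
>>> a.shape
(7, 3, 7, 3)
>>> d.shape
(3, 7)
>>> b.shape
(7, 3)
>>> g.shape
(3, 3)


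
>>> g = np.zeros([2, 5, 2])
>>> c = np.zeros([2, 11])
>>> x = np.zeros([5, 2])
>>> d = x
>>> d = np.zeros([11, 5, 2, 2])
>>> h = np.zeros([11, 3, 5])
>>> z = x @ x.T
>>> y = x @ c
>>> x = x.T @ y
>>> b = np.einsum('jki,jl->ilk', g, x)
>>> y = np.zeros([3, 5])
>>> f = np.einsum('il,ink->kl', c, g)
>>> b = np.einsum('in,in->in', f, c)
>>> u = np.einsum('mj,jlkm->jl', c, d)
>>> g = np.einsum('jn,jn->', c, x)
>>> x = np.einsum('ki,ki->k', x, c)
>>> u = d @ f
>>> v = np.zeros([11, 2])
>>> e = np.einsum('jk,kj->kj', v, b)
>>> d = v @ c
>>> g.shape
()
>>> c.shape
(2, 11)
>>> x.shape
(2,)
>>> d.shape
(11, 11)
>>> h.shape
(11, 3, 5)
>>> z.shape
(5, 5)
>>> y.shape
(3, 5)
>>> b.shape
(2, 11)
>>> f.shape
(2, 11)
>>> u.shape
(11, 5, 2, 11)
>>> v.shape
(11, 2)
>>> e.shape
(2, 11)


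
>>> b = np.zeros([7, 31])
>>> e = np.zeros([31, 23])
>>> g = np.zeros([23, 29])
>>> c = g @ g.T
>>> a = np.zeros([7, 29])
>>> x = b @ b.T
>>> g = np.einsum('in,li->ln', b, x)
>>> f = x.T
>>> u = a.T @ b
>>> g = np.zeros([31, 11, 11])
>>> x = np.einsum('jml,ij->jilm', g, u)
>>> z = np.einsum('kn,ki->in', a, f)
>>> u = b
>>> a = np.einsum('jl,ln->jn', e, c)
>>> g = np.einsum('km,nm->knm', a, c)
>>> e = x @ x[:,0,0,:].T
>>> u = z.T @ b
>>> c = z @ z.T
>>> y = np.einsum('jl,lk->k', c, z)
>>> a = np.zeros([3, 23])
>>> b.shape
(7, 31)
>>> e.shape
(31, 29, 11, 31)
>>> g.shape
(31, 23, 23)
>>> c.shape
(7, 7)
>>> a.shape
(3, 23)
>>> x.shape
(31, 29, 11, 11)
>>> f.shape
(7, 7)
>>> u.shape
(29, 31)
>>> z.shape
(7, 29)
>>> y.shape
(29,)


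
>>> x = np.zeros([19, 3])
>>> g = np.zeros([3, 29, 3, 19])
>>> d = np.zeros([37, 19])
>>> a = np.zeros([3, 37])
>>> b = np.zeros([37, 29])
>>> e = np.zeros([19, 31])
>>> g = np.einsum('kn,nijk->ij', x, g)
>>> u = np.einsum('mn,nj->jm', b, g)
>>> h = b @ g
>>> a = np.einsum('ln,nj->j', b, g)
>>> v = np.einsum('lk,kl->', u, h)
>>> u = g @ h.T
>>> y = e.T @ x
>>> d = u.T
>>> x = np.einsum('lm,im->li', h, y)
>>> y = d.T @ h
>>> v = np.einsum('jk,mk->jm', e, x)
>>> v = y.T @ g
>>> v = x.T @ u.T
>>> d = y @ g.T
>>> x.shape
(37, 31)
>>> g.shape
(29, 3)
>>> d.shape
(29, 29)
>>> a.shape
(3,)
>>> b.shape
(37, 29)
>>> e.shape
(19, 31)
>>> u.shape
(29, 37)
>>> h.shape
(37, 3)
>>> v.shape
(31, 29)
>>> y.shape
(29, 3)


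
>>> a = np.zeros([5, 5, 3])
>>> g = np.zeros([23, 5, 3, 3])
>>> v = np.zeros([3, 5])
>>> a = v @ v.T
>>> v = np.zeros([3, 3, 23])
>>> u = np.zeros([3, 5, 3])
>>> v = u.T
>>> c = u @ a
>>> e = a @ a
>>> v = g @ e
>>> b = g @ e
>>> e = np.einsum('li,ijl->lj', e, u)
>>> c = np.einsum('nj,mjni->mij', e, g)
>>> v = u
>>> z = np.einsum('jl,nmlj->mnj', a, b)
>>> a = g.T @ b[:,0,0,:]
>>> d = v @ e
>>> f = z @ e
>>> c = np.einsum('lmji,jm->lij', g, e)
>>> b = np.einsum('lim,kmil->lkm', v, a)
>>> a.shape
(3, 3, 5, 3)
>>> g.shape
(23, 5, 3, 3)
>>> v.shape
(3, 5, 3)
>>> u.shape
(3, 5, 3)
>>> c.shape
(23, 3, 3)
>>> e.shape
(3, 5)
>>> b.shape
(3, 3, 3)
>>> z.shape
(5, 23, 3)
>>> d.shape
(3, 5, 5)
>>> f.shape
(5, 23, 5)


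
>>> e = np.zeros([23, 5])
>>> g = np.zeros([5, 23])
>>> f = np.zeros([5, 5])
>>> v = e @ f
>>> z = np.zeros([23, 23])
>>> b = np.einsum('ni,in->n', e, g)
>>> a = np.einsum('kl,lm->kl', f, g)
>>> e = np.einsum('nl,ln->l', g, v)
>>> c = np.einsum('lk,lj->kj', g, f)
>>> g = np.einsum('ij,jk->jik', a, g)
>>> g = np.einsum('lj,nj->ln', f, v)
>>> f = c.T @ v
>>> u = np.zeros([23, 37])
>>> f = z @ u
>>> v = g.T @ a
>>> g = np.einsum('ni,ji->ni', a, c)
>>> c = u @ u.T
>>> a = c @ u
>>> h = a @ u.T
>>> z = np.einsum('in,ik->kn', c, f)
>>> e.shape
(23,)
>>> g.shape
(5, 5)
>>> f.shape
(23, 37)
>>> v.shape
(23, 5)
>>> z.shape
(37, 23)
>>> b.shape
(23,)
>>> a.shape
(23, 37)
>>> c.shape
(23, 23)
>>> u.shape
(23, 37)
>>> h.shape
(23, 23)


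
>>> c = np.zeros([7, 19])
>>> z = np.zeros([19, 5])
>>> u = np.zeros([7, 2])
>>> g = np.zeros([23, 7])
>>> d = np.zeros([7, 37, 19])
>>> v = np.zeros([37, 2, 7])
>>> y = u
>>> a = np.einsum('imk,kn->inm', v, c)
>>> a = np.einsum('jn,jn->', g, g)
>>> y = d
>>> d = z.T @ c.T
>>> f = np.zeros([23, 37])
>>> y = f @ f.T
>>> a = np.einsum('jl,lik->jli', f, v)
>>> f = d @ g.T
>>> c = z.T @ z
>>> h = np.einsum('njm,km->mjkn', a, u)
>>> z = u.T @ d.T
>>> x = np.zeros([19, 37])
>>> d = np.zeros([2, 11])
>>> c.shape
(5, 5)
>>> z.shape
(2, 5)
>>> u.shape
(7, 2)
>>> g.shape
(23, 7)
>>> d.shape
(2, 11)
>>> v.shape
(37, 2, 7)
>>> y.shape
(23, 23)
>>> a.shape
(23, 37, 2)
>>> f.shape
(5, 23)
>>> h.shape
(2, 37, 7, 23)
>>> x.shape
(19, 37)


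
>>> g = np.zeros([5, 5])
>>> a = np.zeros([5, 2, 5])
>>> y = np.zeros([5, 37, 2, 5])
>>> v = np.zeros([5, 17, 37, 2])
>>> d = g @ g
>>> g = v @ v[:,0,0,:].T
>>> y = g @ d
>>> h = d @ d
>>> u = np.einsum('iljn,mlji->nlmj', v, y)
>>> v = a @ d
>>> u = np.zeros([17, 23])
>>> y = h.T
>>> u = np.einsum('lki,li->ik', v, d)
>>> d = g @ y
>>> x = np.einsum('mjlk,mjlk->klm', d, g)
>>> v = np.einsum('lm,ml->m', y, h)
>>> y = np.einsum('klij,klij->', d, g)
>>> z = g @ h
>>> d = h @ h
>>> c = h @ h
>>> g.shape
(5, 17, 37, 5)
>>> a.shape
(5, 2, 5)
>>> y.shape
()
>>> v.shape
(5,)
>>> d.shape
(5, 5)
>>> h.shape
(5, 5)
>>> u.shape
(5, 2)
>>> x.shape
(5, 37, 5)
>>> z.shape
(5, 17, 37, 5)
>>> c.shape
(5, 5)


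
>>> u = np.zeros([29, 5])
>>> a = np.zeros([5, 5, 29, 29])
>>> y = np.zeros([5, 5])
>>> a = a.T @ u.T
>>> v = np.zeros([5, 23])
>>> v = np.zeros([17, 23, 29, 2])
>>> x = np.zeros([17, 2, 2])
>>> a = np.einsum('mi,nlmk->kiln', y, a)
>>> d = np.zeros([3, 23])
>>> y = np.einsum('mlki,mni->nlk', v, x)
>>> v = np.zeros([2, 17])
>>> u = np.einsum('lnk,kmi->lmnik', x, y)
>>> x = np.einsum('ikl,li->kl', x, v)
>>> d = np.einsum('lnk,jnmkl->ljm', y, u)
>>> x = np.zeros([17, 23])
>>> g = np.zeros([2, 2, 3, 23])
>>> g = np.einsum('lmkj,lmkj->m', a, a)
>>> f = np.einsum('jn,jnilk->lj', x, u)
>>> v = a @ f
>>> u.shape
(17, 23, 2, 29, 2)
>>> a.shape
(29, 5, 29, 29)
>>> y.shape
(2, 23, 29)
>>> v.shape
(29, 5, 29, 17)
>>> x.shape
(17, 23)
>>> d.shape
(2, 17, 2)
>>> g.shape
(5,)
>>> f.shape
(29, 17)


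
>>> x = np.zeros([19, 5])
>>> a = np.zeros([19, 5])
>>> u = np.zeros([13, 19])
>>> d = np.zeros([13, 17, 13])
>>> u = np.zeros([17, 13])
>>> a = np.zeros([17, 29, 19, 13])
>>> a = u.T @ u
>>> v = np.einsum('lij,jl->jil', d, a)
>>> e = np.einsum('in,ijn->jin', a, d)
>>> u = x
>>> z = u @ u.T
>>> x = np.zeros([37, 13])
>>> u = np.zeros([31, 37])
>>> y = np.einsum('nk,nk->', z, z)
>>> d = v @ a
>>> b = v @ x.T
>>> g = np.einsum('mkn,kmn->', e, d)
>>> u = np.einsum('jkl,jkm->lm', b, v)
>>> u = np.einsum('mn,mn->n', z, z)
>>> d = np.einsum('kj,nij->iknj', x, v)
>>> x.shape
(37, 13)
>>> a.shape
(13, 13)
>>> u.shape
(19,)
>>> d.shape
(17, 37, 13, 13)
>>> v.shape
(13, 17, 13)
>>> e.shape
(17, 13, 13)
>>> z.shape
(19, 19)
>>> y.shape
()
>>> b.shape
(13, 17, 37)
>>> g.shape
()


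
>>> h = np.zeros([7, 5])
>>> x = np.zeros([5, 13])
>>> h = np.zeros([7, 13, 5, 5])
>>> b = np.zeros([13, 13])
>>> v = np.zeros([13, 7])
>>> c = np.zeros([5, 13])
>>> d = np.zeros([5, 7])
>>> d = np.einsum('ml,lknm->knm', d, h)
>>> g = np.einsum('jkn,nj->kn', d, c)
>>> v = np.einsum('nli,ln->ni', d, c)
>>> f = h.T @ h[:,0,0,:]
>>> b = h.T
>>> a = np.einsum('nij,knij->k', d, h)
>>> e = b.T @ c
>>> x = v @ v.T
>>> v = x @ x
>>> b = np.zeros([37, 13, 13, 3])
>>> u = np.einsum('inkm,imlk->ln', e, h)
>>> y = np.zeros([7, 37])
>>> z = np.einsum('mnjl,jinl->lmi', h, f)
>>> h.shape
(7, 13, 5, 5)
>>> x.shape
(13, 13)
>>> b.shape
(37, 13, 13, 3)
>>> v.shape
(13, 13)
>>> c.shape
(5, 13)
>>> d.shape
(13, 5, 5)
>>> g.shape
(5, 5)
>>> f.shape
(5, 5, 13, 5)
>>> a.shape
(7,)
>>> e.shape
(7, 13, 5, 13)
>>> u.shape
(5, 13)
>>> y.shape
(7, 37)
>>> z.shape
(5, 7, 5)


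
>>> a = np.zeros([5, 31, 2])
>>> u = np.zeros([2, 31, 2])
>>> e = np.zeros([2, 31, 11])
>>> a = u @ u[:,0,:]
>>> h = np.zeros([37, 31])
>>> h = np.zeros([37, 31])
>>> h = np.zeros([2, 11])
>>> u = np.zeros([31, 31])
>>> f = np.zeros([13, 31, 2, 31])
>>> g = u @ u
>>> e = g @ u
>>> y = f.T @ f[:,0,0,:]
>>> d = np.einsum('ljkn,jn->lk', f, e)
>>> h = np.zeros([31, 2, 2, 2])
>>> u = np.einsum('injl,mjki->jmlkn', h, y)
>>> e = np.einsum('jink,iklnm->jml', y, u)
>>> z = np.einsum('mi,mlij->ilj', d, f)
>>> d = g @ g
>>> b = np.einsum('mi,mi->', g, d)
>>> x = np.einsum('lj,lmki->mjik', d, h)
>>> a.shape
(2, 31, 2)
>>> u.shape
(2, 31, 2, 31, 2)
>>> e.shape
(31, 2, 2)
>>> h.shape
(31, 2, 2, 2)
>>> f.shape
(13, 31, 2, 31)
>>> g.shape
(31, 31)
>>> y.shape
(31, 2, 31, 31)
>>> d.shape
(31, 31)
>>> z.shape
(2, 31, 31)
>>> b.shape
()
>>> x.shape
(2, 31, 2, 2)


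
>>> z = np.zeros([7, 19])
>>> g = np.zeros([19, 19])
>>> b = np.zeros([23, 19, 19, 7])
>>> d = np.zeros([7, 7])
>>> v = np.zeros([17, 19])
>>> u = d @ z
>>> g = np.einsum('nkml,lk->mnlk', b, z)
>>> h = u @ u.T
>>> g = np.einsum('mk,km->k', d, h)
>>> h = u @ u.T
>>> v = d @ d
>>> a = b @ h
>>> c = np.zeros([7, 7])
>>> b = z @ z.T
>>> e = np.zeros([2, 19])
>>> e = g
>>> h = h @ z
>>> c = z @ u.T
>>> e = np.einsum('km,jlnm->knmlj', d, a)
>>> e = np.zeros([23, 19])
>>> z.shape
(7, 19)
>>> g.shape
(7,)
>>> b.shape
(7, 7)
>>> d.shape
(7, 7)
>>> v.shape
(7, 7)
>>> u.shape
(7, 19)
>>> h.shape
(7, 19)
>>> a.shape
(23, 19, 19, 7)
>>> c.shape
(7, 7)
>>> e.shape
(23, 19)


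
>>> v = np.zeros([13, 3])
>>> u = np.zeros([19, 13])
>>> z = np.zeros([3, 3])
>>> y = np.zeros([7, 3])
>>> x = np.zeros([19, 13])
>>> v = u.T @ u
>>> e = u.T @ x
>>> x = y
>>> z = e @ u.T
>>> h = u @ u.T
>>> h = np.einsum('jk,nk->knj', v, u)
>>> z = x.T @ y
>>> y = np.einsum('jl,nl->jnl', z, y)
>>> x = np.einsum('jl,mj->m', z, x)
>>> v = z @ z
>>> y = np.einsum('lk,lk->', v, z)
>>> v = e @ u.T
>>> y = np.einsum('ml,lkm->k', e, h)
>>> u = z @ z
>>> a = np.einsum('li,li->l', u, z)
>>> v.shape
(13, 19)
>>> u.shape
(3, 3)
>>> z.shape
(3, 3)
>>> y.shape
(19,)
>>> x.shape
(7,)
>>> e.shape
(13, 13)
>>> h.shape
(13, 19, 13)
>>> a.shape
(3,)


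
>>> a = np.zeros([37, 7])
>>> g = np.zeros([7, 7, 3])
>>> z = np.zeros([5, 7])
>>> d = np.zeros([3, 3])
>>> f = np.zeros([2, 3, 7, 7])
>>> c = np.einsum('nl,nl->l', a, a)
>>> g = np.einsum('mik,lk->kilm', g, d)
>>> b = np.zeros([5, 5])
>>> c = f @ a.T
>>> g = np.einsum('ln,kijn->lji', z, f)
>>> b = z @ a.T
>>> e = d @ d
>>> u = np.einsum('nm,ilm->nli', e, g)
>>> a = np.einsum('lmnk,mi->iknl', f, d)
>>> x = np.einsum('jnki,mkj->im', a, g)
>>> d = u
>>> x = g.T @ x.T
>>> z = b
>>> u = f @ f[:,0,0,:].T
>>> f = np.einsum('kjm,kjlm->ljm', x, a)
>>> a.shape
(3, 7, 7, 2)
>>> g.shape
(5, 7, 3)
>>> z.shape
(5, 37)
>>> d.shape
(3, 7, 5)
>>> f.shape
(7, 7, 2)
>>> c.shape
(2, 3, 7, 37)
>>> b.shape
(5, 37)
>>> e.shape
(3, 3)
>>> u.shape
(2, 3, 7, 2)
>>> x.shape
(3, 7, 2)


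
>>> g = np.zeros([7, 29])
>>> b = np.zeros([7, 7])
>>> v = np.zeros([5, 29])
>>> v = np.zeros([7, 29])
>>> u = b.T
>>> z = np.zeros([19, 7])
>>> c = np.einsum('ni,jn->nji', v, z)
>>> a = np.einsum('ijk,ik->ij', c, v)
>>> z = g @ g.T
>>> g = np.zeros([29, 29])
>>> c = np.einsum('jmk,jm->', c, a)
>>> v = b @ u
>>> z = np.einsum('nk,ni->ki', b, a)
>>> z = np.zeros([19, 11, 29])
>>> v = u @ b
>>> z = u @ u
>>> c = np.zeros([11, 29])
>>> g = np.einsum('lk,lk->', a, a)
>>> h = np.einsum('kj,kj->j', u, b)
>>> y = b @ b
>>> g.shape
()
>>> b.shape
(7, 7)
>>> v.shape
(7, 7)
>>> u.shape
(7, 7)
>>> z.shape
(7, 7)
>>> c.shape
(11, 29)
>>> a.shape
(7, 19)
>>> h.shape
(7,)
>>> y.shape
(7, 7)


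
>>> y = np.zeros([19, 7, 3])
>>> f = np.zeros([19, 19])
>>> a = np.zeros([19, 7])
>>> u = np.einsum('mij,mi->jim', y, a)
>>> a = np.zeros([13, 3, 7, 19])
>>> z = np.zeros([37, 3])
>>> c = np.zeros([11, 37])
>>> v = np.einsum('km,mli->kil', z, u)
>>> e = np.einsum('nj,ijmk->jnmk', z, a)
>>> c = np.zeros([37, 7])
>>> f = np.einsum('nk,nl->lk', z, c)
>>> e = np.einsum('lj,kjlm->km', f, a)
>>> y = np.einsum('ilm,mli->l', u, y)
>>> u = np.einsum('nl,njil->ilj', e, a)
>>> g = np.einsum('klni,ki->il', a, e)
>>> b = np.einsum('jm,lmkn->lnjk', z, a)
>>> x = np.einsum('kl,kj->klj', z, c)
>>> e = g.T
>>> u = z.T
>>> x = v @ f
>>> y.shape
(7,)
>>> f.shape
(7, 3)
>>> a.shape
(13, 3, 7, 19)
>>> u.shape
(3, 37)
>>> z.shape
(37, 3)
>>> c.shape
(37, 7)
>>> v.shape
(37, 19, 7)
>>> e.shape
(3, 19)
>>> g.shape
(19, 3)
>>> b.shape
(13, 19, 37, 7)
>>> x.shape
(37, 19, 3)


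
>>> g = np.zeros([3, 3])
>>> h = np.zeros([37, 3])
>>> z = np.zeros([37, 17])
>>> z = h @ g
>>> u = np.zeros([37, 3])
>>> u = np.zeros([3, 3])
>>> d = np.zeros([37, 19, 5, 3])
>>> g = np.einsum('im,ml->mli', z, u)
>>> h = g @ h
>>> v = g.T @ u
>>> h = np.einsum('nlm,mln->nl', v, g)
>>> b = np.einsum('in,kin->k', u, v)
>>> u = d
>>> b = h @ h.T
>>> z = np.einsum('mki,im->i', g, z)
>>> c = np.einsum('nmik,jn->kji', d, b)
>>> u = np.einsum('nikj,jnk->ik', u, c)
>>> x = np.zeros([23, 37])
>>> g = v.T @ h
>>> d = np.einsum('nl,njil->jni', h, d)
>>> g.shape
(3, 3, 3)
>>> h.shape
(37, 3)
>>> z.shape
(37,)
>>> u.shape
(19, 5)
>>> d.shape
(19, 37, 5)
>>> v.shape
(37, 3, 3)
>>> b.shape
(37, 37)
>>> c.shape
(3, 37, 5)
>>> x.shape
(23, 37)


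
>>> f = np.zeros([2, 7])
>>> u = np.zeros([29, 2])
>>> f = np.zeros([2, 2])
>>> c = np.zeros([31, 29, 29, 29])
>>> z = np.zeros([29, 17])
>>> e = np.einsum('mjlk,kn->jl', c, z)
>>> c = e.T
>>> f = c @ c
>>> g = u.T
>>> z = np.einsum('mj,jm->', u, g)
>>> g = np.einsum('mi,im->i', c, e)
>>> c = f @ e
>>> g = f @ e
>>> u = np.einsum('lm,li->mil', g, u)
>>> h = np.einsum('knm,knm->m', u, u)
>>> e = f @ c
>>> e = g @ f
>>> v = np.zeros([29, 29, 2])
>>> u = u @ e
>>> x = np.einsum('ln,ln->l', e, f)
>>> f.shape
(29, 29)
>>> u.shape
(29, 2, 29)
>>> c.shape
(29, 29)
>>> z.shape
()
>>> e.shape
(29, 29)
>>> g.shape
(29, 29)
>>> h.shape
(29,)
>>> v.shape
(29, 29, 2)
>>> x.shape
(29,)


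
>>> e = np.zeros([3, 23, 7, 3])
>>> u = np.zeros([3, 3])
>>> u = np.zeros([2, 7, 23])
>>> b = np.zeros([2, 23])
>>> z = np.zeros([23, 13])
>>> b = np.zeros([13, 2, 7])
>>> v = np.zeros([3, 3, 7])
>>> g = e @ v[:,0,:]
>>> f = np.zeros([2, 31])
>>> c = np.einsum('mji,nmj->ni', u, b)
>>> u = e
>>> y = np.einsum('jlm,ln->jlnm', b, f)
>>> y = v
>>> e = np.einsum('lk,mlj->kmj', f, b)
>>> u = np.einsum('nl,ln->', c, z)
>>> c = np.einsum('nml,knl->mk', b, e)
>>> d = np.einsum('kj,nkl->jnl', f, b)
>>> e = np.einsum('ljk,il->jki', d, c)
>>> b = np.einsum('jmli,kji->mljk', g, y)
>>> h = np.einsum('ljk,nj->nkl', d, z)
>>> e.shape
(13, 7, 2)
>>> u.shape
()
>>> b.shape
(23, 7, 3, 3)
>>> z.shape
(23, 13)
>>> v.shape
(3, 3, 7)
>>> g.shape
(3, 23, 7, 7)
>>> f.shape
(2, 31)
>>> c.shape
(2, 31)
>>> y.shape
(3, 3, 7)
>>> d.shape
(31, 13, 7)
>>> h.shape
(23, 7, 31)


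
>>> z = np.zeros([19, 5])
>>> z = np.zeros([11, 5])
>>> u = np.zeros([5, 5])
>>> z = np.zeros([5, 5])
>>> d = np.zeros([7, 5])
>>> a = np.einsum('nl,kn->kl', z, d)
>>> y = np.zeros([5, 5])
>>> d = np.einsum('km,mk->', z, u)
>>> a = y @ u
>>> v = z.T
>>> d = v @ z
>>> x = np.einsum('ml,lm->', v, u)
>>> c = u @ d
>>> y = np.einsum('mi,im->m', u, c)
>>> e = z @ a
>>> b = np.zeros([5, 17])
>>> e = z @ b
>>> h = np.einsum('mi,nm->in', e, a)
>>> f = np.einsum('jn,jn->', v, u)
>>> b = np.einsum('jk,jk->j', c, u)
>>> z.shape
(5, 5)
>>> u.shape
(5, 5)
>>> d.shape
(5, 5)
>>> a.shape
(5, 5)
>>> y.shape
(5,)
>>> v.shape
(5, 5)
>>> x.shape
()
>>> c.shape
(5, 5)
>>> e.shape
(5, 17)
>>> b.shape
(5,)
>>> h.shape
(17, 5)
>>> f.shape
()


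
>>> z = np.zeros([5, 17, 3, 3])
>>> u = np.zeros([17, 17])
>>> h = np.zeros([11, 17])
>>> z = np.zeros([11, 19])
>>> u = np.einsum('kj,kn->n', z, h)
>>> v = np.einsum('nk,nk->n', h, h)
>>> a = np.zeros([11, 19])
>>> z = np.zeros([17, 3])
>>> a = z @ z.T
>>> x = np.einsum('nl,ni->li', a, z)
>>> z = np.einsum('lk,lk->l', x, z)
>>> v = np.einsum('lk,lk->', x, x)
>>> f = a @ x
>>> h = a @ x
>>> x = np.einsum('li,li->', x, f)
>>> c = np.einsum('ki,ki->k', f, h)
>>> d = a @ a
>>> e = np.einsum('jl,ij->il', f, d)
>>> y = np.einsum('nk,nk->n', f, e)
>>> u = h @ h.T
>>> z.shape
(17,)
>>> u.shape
(17, 17)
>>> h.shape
(17, 3)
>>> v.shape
()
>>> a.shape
(17, 17)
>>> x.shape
()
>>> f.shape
(17, 3)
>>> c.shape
(17,)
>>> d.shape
(17, 17)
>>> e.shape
(17, 3)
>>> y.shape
(17,)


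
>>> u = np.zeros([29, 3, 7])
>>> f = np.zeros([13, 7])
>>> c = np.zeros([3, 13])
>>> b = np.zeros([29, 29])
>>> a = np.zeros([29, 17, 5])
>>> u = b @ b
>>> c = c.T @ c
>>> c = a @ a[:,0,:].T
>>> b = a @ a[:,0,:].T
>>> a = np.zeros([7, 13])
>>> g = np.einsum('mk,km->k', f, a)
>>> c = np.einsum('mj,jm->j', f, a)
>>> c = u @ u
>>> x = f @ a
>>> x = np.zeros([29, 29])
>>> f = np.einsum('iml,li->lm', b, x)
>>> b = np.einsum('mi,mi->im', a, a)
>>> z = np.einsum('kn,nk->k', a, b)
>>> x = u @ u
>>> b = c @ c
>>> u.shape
(29, 29)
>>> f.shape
(29, 17)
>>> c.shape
(29, 29)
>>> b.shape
(29, 29)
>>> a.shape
(7, 13)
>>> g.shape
(7,)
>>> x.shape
(29, 29)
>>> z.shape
(7,)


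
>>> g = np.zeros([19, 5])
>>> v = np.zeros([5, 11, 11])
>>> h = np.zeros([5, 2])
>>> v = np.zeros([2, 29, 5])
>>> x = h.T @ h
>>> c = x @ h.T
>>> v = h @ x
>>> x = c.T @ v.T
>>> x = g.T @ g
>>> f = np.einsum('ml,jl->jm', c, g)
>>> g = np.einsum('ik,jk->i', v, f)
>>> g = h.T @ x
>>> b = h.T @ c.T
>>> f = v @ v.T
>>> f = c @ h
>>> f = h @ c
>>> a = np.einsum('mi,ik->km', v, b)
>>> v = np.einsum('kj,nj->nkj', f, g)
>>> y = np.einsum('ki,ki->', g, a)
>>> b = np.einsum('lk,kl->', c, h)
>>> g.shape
(2, 5)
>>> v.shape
(2, 5, 5)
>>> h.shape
(5, 2)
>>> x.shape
(5, 5)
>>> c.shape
(2, 5)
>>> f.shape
(5, 5)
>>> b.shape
()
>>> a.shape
(2, 5)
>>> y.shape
()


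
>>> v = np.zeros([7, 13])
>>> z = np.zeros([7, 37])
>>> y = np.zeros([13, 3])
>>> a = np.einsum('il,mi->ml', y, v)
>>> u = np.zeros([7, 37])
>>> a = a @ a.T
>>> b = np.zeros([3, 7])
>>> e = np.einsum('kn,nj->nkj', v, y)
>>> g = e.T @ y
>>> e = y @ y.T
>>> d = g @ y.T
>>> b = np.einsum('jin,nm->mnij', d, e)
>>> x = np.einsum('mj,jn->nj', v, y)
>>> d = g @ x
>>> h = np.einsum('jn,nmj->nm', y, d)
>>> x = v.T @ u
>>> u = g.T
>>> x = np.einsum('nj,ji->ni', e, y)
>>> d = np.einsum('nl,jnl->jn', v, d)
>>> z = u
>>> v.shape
(7, 13)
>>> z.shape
(3, 7, 3)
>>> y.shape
(13, 3)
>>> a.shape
(7, 7)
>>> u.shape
(3, 7, 3)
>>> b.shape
(13, 13, 7, 3)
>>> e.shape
(13, 13)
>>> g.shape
(3, 7, 3)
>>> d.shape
(3, 7)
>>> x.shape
(13, 3)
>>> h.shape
(3, 7)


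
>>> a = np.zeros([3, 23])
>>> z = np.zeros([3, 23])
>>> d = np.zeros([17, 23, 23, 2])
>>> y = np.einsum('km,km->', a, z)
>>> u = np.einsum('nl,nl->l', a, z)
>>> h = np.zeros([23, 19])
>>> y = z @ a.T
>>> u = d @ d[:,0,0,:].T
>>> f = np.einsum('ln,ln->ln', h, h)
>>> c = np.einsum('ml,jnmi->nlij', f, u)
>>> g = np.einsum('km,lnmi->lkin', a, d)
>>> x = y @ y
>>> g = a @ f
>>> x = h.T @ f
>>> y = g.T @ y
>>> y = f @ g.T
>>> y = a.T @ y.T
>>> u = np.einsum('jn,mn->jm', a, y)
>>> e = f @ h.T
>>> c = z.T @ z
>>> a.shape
(3, 23)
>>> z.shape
(3, 23)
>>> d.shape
(17, 23, 23, 2)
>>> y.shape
(23, 23)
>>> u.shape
(3, 23)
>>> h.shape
(23, 19)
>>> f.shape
(23, 19)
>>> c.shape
(23, 23)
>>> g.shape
(3, 19)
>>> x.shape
(19, 19)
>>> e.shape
(23, 23)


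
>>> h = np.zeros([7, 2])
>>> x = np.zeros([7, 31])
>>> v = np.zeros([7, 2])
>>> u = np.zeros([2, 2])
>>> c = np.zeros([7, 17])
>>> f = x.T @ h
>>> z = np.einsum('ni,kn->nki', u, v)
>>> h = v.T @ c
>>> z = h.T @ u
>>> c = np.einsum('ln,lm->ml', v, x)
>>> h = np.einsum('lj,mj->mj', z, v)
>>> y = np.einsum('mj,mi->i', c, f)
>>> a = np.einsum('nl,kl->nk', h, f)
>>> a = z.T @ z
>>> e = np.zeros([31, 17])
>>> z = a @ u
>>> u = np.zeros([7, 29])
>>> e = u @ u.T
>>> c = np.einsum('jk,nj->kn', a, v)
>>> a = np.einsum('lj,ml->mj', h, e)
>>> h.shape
(7, 2)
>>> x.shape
(7, 31)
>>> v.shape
(7, 2)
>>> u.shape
(7, 29)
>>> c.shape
(2, 7)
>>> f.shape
(31, 2)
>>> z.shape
(2, 2)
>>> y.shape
(2,)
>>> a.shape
(7, 2)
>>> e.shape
(7, 7)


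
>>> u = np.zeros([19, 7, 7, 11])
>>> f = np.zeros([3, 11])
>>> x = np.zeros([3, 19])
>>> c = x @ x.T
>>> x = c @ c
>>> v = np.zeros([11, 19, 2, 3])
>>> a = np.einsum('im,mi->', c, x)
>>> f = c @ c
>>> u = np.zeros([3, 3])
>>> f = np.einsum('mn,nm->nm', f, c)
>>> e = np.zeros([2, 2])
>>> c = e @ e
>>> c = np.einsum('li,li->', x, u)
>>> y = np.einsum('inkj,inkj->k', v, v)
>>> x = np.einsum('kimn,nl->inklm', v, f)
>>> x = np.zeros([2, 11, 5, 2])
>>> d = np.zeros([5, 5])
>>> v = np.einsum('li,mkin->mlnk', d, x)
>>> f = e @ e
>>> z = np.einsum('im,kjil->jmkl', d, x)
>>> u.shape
(3, 3)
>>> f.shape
(2, 2)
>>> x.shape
(2, 11, 5, 2)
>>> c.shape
()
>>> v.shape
(2, 5, 2, 11)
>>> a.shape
()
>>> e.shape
(2, 2)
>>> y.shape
(2,)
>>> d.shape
(5, 5)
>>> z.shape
(11, 5, 2, 2)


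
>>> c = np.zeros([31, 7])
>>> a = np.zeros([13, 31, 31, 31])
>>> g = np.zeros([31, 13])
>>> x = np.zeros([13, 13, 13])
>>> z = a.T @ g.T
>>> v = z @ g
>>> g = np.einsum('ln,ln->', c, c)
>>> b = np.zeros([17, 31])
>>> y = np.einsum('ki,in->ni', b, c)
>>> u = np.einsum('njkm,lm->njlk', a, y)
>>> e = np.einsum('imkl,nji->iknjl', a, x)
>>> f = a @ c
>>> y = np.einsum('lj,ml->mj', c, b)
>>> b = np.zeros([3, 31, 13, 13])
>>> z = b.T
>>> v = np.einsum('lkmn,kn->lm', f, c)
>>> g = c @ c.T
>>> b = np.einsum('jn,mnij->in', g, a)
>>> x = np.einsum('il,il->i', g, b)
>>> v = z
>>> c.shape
(31, 7)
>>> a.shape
(13, 31, 31, 31)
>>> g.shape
(31, 31)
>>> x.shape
(31,)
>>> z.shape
(13, 13, 31, 3)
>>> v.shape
(13, 13, 31, 3)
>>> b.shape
(31, 31)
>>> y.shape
(17, 7)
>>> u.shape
(13, 31, 7, 31)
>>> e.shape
(13, 31, 13, 13, 31)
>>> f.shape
(13, 31, 31, 7)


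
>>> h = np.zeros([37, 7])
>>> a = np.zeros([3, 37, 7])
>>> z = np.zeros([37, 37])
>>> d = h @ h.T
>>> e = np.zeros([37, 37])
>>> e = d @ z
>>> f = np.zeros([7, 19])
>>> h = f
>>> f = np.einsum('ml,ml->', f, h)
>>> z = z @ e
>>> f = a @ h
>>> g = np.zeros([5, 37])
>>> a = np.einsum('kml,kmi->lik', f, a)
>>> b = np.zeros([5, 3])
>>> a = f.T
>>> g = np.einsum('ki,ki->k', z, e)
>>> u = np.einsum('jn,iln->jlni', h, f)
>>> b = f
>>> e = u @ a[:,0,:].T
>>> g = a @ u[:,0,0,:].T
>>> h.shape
(7, 19)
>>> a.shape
(19, 37, 3)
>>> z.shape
(37, 37)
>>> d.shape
(37, 37)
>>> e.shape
(7, 37, 19, 19)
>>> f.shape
(3, 37, 19)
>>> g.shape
(19, 37, 7)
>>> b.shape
(3, 37, 19)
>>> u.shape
(7, 37, 19, 3)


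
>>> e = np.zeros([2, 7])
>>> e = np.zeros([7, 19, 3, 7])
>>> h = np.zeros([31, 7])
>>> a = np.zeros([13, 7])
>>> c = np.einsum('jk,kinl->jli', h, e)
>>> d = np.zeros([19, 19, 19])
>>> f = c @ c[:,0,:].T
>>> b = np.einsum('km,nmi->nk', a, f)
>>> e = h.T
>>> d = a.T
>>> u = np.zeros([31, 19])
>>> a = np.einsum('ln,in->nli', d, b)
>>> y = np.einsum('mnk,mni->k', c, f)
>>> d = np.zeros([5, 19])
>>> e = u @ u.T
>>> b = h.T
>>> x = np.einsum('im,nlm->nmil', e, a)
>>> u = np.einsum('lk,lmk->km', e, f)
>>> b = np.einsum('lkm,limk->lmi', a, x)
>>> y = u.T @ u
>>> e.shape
(31, 31)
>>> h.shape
(31, 7)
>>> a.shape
(13, 7, 31)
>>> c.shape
(31, 7, 19)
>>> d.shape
(5, 19)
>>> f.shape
(31, 7, 31)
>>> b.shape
(13, 31, 31)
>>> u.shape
(31, 7)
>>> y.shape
(7, 7)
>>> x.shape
(13, 31, 31, 7)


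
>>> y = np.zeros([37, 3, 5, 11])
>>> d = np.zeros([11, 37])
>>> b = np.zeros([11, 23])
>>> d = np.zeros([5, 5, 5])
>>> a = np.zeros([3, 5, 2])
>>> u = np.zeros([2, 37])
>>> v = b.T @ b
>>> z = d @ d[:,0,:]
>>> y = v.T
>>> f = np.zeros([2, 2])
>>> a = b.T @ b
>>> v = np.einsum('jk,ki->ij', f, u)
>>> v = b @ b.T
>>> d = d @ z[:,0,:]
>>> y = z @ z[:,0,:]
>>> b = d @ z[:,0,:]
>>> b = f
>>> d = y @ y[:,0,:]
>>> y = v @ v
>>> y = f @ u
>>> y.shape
(2, 37)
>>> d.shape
(5, 5, 5)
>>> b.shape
(2, 2)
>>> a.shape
(23, 23)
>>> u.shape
(2, 37)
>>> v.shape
(11, 11)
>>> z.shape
(5, 5, 5)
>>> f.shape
(2, 2)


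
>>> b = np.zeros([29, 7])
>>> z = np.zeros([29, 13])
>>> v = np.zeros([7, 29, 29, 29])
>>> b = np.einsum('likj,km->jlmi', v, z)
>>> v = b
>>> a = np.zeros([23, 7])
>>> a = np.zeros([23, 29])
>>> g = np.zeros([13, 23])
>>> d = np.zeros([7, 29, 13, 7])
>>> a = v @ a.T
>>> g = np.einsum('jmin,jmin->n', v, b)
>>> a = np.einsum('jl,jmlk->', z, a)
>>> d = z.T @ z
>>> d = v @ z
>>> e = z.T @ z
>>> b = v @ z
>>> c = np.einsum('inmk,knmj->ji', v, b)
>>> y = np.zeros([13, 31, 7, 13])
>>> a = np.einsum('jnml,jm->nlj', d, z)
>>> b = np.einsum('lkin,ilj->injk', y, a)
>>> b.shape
(7, 13, 29, 31)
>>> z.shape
(29, 13)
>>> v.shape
(29, 7, 13, 29)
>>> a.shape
(7, 13, 29)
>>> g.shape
(29,)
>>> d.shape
(29, 7, 13, 13)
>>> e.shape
(13, 13)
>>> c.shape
(13, 29)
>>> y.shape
(13, 31, 7, 13)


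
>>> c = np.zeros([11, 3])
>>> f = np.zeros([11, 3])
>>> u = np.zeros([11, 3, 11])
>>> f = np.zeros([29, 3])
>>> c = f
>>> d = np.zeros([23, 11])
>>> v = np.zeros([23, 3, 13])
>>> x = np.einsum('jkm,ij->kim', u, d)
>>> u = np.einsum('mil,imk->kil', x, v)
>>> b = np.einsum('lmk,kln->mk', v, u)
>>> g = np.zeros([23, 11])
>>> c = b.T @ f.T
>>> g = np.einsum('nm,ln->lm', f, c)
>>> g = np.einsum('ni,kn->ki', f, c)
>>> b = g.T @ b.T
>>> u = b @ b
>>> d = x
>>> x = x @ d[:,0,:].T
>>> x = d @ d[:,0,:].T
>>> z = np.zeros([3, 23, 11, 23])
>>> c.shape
(13, 29)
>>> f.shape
(29, 3)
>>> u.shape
(3, 3)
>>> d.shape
(3, 23, 11)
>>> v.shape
(23, 3, 13)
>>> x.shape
(3, 23, 3)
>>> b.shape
(3, 3)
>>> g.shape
(13, 3)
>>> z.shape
(3, 23, 11, 23)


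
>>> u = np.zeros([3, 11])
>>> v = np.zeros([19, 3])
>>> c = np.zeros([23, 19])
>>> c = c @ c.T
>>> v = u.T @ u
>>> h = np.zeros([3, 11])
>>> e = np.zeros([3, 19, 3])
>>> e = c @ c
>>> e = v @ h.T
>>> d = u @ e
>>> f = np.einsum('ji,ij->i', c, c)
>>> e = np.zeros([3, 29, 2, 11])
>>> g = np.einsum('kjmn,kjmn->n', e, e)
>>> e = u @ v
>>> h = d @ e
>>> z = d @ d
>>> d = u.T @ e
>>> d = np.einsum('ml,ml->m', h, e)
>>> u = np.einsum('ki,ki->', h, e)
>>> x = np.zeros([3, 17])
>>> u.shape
()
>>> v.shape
(11, 11)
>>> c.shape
(23, 23)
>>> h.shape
(3, 11)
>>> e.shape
(3, 11)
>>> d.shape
(3,)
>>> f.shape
(23,)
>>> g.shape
(11,)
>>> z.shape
(3, 3)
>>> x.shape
(3, 17)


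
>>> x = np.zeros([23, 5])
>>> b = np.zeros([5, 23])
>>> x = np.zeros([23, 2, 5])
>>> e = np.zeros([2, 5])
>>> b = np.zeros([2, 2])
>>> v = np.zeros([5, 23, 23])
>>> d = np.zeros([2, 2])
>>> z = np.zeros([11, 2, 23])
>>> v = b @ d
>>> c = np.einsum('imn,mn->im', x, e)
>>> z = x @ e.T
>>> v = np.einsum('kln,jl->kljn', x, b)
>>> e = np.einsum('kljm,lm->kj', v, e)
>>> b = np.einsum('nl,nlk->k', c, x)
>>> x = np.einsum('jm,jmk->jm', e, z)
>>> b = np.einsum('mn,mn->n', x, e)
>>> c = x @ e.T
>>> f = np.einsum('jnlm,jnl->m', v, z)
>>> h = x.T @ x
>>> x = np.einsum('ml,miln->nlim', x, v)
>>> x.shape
(5, 2, 2, 23)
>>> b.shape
(2,)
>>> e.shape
(23, 2)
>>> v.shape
(23, 2, 2, 5)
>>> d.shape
(2, 2)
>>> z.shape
(23, 2, 2)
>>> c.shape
(23, 23)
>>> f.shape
(5,)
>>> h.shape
(2, 2)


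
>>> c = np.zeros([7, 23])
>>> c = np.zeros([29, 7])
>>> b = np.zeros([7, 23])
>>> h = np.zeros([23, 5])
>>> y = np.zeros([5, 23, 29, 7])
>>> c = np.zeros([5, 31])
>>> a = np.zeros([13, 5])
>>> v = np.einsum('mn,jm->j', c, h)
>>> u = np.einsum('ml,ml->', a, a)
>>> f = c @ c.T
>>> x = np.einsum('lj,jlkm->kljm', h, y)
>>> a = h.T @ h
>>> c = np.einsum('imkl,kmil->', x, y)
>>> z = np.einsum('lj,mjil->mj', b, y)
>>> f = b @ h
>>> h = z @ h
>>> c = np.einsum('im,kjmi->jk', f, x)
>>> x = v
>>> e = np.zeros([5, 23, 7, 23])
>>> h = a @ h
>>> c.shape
(23, 29)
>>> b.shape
(7, 23)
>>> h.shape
(5, 5)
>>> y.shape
(5, 23, 29, 7)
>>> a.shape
(5, 5)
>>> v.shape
(23,)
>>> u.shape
()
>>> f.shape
(7, 5)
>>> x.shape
(23,)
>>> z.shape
(5, 23)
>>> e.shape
(5, 23, 7, 23)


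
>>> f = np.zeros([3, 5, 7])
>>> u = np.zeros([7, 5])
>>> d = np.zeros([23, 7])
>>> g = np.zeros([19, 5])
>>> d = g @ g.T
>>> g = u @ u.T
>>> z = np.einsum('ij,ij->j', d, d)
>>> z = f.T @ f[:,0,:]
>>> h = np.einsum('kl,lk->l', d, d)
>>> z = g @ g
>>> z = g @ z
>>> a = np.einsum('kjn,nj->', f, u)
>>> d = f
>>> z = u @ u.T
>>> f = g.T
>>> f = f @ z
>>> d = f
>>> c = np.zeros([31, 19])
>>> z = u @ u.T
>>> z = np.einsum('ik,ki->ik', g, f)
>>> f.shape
(7, 7)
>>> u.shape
(7, 5)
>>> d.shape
(7, 7)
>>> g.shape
(7, 7)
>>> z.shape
(7, 7)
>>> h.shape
(19,)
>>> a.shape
()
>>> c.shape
(31, 19)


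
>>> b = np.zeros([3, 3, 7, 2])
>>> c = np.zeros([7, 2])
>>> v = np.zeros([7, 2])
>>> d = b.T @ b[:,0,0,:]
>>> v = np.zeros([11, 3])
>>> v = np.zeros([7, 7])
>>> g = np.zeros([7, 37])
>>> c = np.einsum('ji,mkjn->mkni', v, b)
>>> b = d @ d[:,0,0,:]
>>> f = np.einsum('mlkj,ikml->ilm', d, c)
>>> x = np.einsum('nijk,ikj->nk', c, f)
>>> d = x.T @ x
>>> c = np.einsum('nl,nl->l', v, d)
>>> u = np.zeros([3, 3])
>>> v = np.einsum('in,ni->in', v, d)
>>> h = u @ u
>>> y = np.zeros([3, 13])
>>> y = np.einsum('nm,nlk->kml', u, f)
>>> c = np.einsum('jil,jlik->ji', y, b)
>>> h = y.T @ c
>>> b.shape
(2, 7, 3, 2)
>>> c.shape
(2, 3)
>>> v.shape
(7, 7)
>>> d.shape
(7, 7)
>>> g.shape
(7, 37)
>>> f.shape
(3, 7, 2)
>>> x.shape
(3, 7)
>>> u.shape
(3, 3)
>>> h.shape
(7, 3, 3)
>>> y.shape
(2, 3, 7)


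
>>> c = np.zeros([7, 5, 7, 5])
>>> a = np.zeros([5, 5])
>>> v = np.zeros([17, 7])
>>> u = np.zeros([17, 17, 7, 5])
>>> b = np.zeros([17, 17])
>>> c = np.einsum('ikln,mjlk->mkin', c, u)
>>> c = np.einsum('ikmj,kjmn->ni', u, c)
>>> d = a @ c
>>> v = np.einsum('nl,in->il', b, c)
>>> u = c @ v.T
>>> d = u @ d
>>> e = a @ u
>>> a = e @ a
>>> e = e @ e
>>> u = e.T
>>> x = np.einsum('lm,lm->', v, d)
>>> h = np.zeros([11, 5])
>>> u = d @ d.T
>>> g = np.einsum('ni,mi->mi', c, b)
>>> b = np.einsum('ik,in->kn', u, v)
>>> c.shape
(5, 17)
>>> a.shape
(5, 5)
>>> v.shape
(5, 17)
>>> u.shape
(5, 5)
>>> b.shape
(5, 17)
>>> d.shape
(5, 17)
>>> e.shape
(5, 5)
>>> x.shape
()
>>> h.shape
(11, 5)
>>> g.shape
(17, 17)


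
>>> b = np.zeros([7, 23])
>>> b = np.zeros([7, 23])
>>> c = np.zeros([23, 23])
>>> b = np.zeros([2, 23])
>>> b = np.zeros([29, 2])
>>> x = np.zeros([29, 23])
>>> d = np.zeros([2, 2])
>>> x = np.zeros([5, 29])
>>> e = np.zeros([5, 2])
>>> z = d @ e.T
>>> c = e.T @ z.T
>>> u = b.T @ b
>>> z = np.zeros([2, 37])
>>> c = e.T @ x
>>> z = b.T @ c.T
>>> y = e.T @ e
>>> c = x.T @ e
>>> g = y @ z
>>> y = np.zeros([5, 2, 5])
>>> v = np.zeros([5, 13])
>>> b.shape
(29, 2)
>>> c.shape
(29, 2)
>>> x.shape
(5, 29)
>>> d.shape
(2, 2)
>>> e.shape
(5, 2)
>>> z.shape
(2, 2)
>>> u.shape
(2, 2)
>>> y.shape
(5, 2, 5)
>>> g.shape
(2, 2)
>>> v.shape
(5, 13)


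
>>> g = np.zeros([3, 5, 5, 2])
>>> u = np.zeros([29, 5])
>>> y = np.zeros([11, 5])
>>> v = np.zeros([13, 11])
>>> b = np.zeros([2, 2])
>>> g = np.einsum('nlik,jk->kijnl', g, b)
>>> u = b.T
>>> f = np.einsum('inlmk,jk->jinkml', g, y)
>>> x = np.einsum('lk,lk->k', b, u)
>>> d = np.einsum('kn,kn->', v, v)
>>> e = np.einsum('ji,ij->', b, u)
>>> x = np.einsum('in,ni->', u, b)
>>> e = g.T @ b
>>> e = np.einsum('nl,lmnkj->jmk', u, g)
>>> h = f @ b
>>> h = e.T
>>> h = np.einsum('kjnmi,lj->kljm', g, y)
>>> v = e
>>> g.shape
(2, 5, 2, 3, 5)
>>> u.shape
(2, 2)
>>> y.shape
(11, 5)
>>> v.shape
(5, 5, 3)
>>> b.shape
(2, 2)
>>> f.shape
(11, 2, 5, 5, 3, 2)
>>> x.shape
()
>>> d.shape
()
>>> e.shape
(5, 5, 3)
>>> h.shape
(2, 11, 5, 3)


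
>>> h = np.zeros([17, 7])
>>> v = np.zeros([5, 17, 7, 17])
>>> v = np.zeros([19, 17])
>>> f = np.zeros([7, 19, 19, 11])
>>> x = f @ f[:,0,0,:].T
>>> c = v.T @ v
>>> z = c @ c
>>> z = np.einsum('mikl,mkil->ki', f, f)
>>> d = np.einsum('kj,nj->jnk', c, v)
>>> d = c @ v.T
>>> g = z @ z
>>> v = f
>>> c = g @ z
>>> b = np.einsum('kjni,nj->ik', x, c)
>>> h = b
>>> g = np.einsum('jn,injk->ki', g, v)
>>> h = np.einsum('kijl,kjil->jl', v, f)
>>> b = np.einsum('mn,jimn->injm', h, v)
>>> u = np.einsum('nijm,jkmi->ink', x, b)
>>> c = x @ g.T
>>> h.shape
(19, 11)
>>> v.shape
(7, 19, 19, 11)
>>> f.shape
(7, 19, 19, 11)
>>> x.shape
(7, 19, 19, 7)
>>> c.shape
(7, 19, 19, 11)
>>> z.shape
(19, 19)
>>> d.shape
(17, 19)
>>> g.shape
(11, 7)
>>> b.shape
(19, 11, 7, 19)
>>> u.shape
(19, 7, 11)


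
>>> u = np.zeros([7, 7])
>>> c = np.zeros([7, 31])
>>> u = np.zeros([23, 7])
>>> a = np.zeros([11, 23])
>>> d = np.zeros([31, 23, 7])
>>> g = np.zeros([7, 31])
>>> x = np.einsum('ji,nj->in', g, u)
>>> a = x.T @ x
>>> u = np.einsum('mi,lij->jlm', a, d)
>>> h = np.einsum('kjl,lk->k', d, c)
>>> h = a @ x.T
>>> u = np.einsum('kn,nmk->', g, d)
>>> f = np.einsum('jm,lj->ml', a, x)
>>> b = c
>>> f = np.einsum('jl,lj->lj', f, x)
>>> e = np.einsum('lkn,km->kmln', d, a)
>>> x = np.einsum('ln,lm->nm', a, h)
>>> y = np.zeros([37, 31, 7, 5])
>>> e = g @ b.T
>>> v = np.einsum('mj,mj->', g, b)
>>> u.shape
()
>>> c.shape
(7, 31)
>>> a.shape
(23, 23)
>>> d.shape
(31, 23, 7)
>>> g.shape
(7, 31)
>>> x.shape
(23, 31)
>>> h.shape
(23, 31)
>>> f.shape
(31, 23)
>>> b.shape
(7, 31)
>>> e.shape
(7, 7)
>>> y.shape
(37, 31, 7, 5)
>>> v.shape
()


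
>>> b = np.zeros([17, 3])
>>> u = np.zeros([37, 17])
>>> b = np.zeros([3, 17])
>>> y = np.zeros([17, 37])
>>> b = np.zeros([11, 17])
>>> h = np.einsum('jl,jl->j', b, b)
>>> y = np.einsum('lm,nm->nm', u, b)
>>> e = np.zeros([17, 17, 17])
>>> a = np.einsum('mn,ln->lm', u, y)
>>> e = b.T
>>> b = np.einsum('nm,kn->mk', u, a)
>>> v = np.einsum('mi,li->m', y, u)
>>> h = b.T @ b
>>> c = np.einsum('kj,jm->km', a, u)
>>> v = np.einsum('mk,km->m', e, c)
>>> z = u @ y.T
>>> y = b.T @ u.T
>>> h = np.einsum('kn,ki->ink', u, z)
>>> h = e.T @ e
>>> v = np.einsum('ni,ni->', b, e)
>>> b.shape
(17, 11)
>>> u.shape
(37, 17)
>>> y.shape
(11, 37)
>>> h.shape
(11, 11)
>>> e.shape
(17, 11)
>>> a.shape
(11, 37)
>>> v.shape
()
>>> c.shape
(11, 17)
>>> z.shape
(37, 11)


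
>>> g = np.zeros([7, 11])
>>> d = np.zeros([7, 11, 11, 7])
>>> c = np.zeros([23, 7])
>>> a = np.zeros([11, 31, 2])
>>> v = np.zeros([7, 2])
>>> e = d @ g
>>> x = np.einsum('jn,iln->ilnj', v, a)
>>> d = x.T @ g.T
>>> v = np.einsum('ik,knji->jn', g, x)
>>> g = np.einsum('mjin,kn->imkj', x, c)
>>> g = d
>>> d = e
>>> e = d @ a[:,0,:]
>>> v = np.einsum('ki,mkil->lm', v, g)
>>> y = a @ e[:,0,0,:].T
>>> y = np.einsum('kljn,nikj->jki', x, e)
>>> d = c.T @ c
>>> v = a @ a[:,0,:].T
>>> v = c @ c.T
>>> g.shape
(7, 2, 31, 7)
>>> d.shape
(7, 7)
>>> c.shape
(23, 7)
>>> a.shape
(11, 31, 2)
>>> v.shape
(23, 23)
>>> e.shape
(7, 11, 11, 2)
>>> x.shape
(11, 31, 2, 7)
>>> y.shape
(2, 11, 11)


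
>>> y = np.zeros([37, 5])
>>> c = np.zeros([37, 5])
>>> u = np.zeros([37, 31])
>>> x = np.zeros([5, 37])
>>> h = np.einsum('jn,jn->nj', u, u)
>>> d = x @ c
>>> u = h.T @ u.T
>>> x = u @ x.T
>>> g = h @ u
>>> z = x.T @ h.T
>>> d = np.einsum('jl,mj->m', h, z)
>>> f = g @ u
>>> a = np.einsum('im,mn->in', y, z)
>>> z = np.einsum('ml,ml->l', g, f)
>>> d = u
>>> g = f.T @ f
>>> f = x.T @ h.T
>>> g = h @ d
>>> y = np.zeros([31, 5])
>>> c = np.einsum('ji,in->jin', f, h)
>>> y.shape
(31, 5)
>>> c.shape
(5, 31, 37)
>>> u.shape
(37, 37)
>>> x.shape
(37, 5)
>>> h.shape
(31, 37)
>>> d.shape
(37, 37)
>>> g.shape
(31, 37)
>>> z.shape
(37,)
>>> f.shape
(5, 31)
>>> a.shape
(37, 31)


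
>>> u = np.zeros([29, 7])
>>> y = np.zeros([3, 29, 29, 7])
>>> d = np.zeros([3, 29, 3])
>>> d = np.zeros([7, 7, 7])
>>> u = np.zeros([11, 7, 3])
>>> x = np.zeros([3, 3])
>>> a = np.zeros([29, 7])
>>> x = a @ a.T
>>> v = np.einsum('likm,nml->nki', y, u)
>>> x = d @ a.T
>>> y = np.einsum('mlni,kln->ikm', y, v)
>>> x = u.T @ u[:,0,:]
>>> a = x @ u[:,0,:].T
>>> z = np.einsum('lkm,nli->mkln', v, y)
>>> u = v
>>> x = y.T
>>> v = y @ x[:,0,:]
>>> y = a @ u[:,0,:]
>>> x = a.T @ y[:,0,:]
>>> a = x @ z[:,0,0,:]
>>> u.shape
(11, 29, 29)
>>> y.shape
(3, 7, 29)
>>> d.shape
(7, 7, 7)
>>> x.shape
(11, 7, 29)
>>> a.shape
(11, 7, 7)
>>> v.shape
(7, 11, 7)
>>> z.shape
(29, 29, 11, 7)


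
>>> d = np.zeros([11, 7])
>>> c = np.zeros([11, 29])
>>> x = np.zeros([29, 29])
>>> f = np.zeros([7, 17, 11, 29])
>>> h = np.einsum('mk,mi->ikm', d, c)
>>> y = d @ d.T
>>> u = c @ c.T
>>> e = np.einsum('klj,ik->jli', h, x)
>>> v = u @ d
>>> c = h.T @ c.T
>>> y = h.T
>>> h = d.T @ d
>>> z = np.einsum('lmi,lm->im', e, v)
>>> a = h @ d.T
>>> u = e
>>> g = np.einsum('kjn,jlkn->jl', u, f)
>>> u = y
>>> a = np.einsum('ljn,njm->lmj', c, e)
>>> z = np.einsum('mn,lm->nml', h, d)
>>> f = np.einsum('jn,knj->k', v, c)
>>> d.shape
(11, 7)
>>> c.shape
(11, 7, 11)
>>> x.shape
(29, 29)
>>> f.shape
(11,)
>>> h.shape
(7, 7)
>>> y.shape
(11, 7, 29)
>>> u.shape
(11, 7, 29)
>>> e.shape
(11, 7, 29)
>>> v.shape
(11, 7)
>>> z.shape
(7, 7, 11)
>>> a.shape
(11, 29, 7)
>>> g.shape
(7, 17)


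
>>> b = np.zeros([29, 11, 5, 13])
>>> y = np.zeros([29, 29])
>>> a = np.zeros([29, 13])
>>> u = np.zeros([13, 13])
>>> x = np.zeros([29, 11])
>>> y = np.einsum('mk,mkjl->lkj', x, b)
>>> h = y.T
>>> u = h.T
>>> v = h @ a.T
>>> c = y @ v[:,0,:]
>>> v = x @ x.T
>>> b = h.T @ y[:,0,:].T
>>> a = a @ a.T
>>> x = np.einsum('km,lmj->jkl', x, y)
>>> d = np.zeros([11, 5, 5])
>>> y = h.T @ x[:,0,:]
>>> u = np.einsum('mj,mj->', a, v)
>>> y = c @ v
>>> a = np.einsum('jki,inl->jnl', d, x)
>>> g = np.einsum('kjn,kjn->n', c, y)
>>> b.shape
(13, 11, 13)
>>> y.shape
(13, 11, 29)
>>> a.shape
(11, 29, 13)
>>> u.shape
()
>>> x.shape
(5, 29, 13)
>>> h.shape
(5, 11, 13)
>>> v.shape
(29, 29)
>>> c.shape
(13, 11, 29)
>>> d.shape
(11, 5, 5)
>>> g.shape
(29,)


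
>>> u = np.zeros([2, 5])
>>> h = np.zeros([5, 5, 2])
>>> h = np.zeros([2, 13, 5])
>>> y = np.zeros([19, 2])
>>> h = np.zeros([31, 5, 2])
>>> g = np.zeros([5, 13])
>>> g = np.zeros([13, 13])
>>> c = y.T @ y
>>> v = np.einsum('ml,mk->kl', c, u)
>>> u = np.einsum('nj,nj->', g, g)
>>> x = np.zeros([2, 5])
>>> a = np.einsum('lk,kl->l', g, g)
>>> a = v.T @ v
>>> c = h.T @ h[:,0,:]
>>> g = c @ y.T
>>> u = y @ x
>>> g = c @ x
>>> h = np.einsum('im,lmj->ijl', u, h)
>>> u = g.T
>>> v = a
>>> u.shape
(5, 5, 2)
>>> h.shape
(19, 2, 31)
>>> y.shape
(19, 2)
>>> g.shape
(2, 5, 5)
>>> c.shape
(2, 5, 2)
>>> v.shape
(2, 2)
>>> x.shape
(2, 5)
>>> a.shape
(2, 2)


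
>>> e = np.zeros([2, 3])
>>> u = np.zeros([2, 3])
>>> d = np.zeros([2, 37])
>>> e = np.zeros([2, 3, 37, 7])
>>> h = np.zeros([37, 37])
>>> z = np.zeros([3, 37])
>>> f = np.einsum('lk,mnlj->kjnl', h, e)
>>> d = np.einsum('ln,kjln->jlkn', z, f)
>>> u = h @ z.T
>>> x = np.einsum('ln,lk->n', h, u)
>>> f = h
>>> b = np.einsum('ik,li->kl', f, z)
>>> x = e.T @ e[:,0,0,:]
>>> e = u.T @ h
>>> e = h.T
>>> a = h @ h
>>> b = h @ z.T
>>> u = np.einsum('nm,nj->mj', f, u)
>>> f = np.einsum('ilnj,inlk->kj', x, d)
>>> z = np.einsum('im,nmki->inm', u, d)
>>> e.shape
(37, 37)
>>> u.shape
(37, 3)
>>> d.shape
(7, 3, 37, 37)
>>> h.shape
(37, 37)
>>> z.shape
(37, 7, 3)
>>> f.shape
(37, 7)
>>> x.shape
(7, 37, 3, 7)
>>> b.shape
(37, 3)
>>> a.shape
(37, 37)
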